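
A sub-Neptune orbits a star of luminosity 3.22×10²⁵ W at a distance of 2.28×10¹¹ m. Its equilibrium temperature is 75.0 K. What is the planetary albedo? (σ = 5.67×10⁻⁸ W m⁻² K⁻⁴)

Flux: S = L/(4πd²) = 3.22×10²⁵/(4π×(2.28×10¹¹)²) = 49.3 W m⁻².
From T_eq⁴ = S(1−A)/(4σ): 1−A = 4σT_eq⁴/S.
1−A = 4 × 5.67×10⁻⁸ × (75.0)⁴ / 49.3 = 0.146.

A ≈ 0.85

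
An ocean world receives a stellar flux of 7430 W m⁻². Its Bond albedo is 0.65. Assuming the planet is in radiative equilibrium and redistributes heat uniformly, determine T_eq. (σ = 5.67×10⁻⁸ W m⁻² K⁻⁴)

T_eq ≈ 327 K

Energy balance: absorbed = emitted ⇒ πR²·S(1−A) = 4πR²·σT_eq⁴, so T_eq⁴ = S(1−A)/(4σ).
T_eq = [7430 × 0.35 / (4 × 5.67×10⁻⁸)]^(1/4) = (1.15×10¹⁰)^(1/4) = 327 K.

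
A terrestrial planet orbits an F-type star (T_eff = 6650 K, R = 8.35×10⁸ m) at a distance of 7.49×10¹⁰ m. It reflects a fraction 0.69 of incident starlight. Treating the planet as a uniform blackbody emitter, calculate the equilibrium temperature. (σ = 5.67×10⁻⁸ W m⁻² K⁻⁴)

L = 4πR_⋆²σT_⋆⁴ = 4π(8.35×10⁸)² × 5.67×10⁻⁸ × (6650)⁴ = 9.72×10²⁶ W.
S = L/(4πd²) = 1.38×10⁴ W m⁻².
Energy balance: absorbed = emitted ⇒ πR²·S(1−A) = 4πR²·σT_eq⁴, so T_eq⁴ = S(1−A)/(4σ).
T_eq = [1.38×10⁴ × 0.31 / (4 × 5.67×10⁻⁸)]^(1/4) = (1.88×10¹⁰)^(1/4) = 370 K.

T_eq ≈ 370 K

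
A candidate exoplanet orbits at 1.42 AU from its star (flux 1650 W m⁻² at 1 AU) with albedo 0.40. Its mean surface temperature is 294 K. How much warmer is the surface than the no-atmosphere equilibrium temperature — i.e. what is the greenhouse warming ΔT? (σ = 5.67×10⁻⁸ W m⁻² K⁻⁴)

ΔT ≈ 78.3 K

S = 1650/1.42² = 818.3 W m⁻².
T_eq = [S(1−A)/(4σ)]^(1/4) = [818.3×0.60/(4×5.67×10⁻⁸)]^(1/4) = 215.7 K.
ΔT = T_surf − T_eq = 294 − 215.7.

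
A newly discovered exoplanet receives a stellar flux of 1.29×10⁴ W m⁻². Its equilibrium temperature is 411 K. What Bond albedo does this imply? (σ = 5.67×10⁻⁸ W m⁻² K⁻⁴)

A ≈ 0.50

From T_eq⁴ = S(1−A)/(4σ): 1−A = 4σT_eq⁴/S.
1−A = 4 × 5.67×10⁻⁸ × (411)⁴ / 1.29×10⁴ = 0.502.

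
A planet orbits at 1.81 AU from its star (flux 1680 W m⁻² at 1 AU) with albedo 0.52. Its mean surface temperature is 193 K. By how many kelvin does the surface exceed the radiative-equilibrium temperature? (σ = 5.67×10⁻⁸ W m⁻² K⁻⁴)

S = 1680/1.81² = 512.8 W m⁻².
T_eq = [S(1−A)/(4σ)]^(1/4) = [512.8×0.48/(4×5.67×10⁻⁸)]^(1/4) = 181.5 K.
ΔT = T_surf − T_eq = 193 − 181.5.

ΔT ≈ 11.5 K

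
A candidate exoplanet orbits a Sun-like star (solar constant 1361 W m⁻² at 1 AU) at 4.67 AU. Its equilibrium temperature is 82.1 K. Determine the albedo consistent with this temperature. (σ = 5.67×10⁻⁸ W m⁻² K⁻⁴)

Flux at 4.67 AU: S = 1361/4.67² = 62.4 W m⁻².
From T_eq⁴ = S(1−A)/(4σ): 1−A = 4σT_eq⁴/S.
1−A = 4 × 5.67×10⁻⁸ × (82.1)⁴ / 62.4 = 0.165.

A ≈ 0.83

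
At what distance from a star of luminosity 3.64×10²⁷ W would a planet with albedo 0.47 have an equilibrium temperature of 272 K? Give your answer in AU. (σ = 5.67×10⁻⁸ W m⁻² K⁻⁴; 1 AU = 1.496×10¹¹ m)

From T_eq⁴ = L(1−A)/(16πσd²): d = √[L(1−A)/(16πσT_eq⁴)].
d = √[3.64×10²⁷ × 0.53 / (16π × 5.67×10⁻⁸ × (272)⁴)] = 3.52×10¹¹ m = 2.35 AU.

d ≈ 2.35 AU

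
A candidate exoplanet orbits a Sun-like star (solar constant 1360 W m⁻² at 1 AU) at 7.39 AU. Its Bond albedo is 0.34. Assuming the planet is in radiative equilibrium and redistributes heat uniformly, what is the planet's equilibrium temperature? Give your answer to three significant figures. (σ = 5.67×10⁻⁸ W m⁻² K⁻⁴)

T_eq ≈ 92.3 K

Flux at 7.39 AU: S = 1360/7.39² = 24.9 W m⁻².
Energy balance: absorbed = emitted ⇒ πR²·S(1−A) = 4πR²·σT_eq⁴, so T_eq⁴ = S(1−A)/(4σ).
T_eq = [24.9 × 0.66 / (4 × 5.67×10⁻⁸)]^(1/4) = (7.25×10⁷)^(1/4) = 92.3 K.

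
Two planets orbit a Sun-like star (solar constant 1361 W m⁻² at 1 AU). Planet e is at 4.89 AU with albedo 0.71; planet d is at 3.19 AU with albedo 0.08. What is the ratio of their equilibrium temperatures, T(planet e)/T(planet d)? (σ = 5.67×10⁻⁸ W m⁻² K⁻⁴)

T₁/T₂ ≈ 0.605

T_eq = [S₀(1−A)/(4σd²)]^(1/4), so T ∝ (1−A)^(1/4) / √d.
T₁ = [1361×0.29/(4×5.67×10⁻⁸×4.89²)]^(1/4) = 92.36 K.
T₂ = [1361×0.92/(4×5.67×10⁻⁸×3.19²)]^(1/4) = 152.62 K.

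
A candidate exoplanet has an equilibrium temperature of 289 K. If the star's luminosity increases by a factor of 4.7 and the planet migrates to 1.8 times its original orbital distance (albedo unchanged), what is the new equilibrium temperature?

T_eq ≈ 317 K

T_eq ∝ L^(1/4) · d^(−1/2).
T′ = 289 × 4.7^(1/4) / 1.8^(1/2) = 317 K.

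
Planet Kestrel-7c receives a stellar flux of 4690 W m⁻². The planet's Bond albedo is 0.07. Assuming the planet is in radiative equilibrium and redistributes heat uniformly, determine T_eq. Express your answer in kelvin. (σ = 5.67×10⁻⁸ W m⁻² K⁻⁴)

T_eq ≈ 372 K

Energy balance: absorbed = emitted ⇒ πR²·S(1−A) = 4πR²·σT_eq⁴, so T_eq⁴ = S(1−A)/(4σ).
T_eq = [4690 × 0.93 / (4 × 5.67×10⁻⁸)]^(1/4) = (1.92×10¹⁰)^(1/4) = 372 K.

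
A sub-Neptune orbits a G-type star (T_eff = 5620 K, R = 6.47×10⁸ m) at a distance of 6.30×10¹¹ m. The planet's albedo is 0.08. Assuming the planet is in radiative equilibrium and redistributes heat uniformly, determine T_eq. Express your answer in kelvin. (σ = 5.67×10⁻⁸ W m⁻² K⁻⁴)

L = 4πR_⋆²σT_⋆⁴ = 4π(6.47×10⁸)² × 5.67×10⁻⁸ × (5620)⁴ = 2.98×10²⁶ W.
S = L/(4πd²) = 59.7 W m⁻².
Energy balance: absorbed = emitted ⇒ πR²·S(1−A) = 4πR²·σT_eq⁴, so T_eq⁴ = S(1−A)/(4σ).
T_eq = [59.7 × 0.92 / (4 × 5.67×10⁻⁸)]^(1/4) = (2.42×10⁸)^(1/4) = 125 K.

T_eq ≈ 125 K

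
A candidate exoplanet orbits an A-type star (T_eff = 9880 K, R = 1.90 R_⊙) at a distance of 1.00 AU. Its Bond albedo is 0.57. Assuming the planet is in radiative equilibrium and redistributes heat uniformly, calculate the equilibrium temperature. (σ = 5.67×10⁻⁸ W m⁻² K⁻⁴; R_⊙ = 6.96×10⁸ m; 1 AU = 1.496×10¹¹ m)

T_eq ≈ 532 K

R_⋆ = 1.90 × 6.96×10⁸ = 1.32×10⁹ m.
d = 1.00 AU = 1.50×10¹¹ m.
L = 4πR_⋆²σT_⋆⁴ = 4π(1.32×10⁹)² × 5.67×10⁻⁸ × (9880)⁴ = 1.19×10²⁸ W.
S = L/(4πd²) = 4.22×10⁴ W m⁻².
Energy balance: absorbed = emitted ⇒ πR²·S(1−A) = 4πR²·σT_eq⁴, so T_eq⁴ = S(1−A)/(4σ).
T_eq = [4.22×10⁴ × 0.43 / (4 × 5.67×10⁻⁸)]^(1/4) = (8.00×10¹⁰)^(1/4) = 532 K.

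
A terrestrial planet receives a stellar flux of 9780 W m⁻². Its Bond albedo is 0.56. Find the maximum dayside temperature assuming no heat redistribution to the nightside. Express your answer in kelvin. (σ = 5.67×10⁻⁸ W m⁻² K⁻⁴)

T_ss ≈ 525 K

With no redistribution each surface element balances locally: S(1−A) = σT⁴.
T = [9780 × 0.44 / 5.67×10⁻⁸]^(1/4) = (7.59×10¹⁰)^(1/4) = 525 K.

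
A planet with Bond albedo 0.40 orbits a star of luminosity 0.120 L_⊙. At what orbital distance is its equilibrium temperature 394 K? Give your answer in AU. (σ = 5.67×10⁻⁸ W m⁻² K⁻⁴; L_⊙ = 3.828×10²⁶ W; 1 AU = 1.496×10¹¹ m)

L = 0.120 × 3.828×10²⁶ = 4.59×10²⁵ W.
From T_eq⁴ = L(1−A)/(16πσd²): d = √[L(1−A)/(16πσT_eq⁴)].
d = √[4.59×10²⁵ × 0.60 / (16π × 5.67×10⁻⁸ × (394)⁴)] = 2.00×10¹⁰ m = 0.134 AU.

d ≈ 0.134 AU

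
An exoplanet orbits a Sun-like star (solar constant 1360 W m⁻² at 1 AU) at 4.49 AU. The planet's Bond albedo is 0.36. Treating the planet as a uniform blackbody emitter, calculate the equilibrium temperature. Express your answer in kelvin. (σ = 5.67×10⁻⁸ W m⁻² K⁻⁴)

T_eq ≈ 117 K

Flux at 4.49 AU: S = 1360/4.49² = 67.5 W m⁻².
Energy balance: absorbed = emitted ⇒ πR²·S(1−A) = 4πR²·σT_eq⁴, so T_eq⁴ = S(1−A)/(4σ).
T_eq = [67.5 × 0.64 / (4 × 5.67×10⁻⁸)]^(1/4) = (1.90×10⁸)^(1/4) = 117 K.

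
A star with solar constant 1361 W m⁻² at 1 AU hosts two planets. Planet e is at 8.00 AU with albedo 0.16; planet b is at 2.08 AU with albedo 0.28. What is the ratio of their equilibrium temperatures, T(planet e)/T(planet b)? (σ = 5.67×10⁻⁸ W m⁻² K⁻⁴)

T₁/T₂ ≈ 0.530

T_eq = [S₀(1−A)/(4σd²)]^(1/4), so T ∝ (1−A)^(1/4) / √d.
T₁ = [1361×0.84/(4×5.67×10⁻⁸×8.00²)]^(1/4) = 94.21 K.
T₂ = [1361×0.72/(4×5.67×10⁻⁸×2.08²)]^(1/4) = 177.77 K.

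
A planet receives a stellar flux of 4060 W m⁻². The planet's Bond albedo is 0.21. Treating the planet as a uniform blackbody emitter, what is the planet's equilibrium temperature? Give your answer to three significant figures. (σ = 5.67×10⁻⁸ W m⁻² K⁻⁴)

Energy balance: absorbed = emitted ⇒ πR²·S(1−A) = 4πR²·σT_eq⁴, so T_eq⁴ = S(1−A)/(4σ).
T_eq = [4060 × 0.79 / (4 × 5.67×10⁻⁸)]^(1/4) = (1.41×10¹⁰)^(1/4) = 345 K.

T_eq ≈ 345 K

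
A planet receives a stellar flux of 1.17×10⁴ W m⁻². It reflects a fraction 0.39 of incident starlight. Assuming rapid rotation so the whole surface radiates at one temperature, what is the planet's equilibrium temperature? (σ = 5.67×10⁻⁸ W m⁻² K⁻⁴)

T_eq ≈ 421 K

Energy balance: absorbed = emitted ⇒ πR²·S(1−A) = 4πR²·σT_eq⁴, so T_eq⁴ = S(1−A)/(4σ).
T_eq = [1.17×10⁴ × 0.61 / (4 × 5.67×10⁻⁸)]^(1/4) = (3.15×10¹⁰)^(1/4) = 421 K.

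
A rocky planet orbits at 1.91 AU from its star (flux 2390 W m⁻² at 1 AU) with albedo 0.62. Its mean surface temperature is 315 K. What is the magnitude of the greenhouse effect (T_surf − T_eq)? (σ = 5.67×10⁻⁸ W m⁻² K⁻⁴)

ΔT ≈ 133.0 K

S = 2390/1.91² = 655.1 W m⁻².
T_eq = [S(1−A)/(4σ)]^(1/4) = [655.1×0.38/(4×5.67×10⁻⁸)]^(1/4) = 182.0 K.
ΔT = T_surf − T_eq = 315 − 182.0.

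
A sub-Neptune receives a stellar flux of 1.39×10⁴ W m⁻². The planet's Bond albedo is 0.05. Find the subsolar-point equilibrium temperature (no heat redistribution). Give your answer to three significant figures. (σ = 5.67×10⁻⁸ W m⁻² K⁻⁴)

At the subsolar point the surface absorbs S(1−A) and emits σT⁴ per unit area — no factor of 4, since only the local patch is in balance.
T = [1.39×10⁴ × 0.95 / 5.67×10⁻⁸]^(1/4) = (2.33×10¹¹)^(1/4) = 695 K.

T_ss ≈ 695 K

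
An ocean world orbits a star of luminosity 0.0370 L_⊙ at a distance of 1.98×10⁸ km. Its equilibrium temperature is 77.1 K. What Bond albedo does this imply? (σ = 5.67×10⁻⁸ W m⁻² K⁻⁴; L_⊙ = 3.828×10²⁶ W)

d = 1.98×10⁸ km = 1.98×10¹¹ m.
L = 0.0370 × 3.828×10²⁶ = 1.42×10²⁵ W.
Flux: S = L/(4πd²) = 1.42×10²⁵/(4π×(1.98×10¹¹)²) = 28.7 W m⁻².
From T_eq⁴ = S(1−A)/(4σ): 1−A = 4σT_eq⁴/S.
1−A = 4 × 5.67×10⁻⁸ × (77.1)⁴ / 28.7 = 0.279.

A ≈ 0.72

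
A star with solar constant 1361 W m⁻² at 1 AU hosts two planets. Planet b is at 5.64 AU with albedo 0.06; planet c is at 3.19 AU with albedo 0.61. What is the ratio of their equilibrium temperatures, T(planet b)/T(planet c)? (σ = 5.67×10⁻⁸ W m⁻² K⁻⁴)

T_eq = [S₀(1−A)/(4σd²)]^(1/4), so T ∝ (1−A)^(1/4) / √d.
T₁ = [1361×0.94/(4×5.67×10⁻⁸×5.64²)]^(1/4) = 115.40 K.
T₂ = [1361×0.39/(4×5.67×10⁻⁸×3.19²)]^(1/4) = 123.15 K.

T₁/T₂ ≈ 0.937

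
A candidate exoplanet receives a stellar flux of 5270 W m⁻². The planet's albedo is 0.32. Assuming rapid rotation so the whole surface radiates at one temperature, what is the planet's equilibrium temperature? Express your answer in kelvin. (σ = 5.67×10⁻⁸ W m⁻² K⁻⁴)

Energy balance: absorbed = emitted ⇒ πR²·S(1−A) = 4πR²·σT_eq⁴, so T_eq⁴ = S(1−A)/(4σ).
T_eq = [5270 × 0.68 / (4 × 5.67×10⁻⁸)]^(1/4) = (1.58×10¹⁰)^(1/4) = 355 K.

T_eq ≈ 355 K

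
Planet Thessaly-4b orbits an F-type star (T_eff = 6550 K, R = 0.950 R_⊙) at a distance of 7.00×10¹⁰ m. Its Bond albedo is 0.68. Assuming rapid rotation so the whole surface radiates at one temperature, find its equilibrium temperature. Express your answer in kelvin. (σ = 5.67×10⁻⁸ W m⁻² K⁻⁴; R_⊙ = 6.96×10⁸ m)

T_eq ≈ 339 K

R_⋆ = 0.950 × 6.96×10⁸ = 6.61×10⁸ m.
L = 4πR_⋆²σT_⋆⁴ = 4π(6.61×10⁸)² × 5.67×10⁻⁸ × (6550)⁴ = 5.73×10²⁶ W.
S = L/(4πd²) = 9310 W m⁻².
Energy balance: absorbed = emitted ⇒ πR²·S(1−A) = 4πR²·σT_eq⁴, so T_eq⁴ = S(1−A)/(4σ).
T_eq = [9310 × 0.32 / (4 × 5.67×10⁻⁸)]^(1/4) = (1.31×10¹⁰)^(1/4) = 339 K.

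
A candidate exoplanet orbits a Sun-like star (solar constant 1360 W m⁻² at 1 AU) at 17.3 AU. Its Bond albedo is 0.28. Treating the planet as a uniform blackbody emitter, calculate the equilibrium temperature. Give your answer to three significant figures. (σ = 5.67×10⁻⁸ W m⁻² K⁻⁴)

Flux at 17.3 AU: S = 1360/17.3² = 4.54 W m⁻².
Energy balance: absorbed = emitted ⇒ πR²·S(1−A) = 4πR²·σT_eq⁴, so T_eq⁴ = S(1−A)/(4σ).
T_eq = [4.54 × 0.72 / (4 × 5.67×10⁻⁸)]^(1/4) = (1.44×10⁷)^(1/4) = 61.6 K.

T_eq ≈ 61.6 K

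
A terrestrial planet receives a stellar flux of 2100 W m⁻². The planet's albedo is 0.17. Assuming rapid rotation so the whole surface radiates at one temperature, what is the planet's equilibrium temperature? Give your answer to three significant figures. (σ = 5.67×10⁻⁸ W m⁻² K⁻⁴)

T_eq ≈ 296 K

Energy balance: absorbed = emitted ⇒ πR²·S(1−A) = 4πR²·σT_eq⁴, so T_eq⁴ = S(1−A)/(4σ).
T_eq = [2100 × 0.83 / (4 × 5.67×10⁻⁸)]^(1/4) = (7.69×10⁹)^(1/4) = 296 K.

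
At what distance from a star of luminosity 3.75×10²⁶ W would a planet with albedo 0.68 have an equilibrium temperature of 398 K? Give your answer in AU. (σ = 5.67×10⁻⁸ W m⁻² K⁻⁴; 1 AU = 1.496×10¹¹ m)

d ≈ 0.274 AU

From T_eq⁴ = L(1−A)/(16πσd²): d = √[L(1−A)/(16πσT_eq⁴)].
d = √[3.75×10²⁶ × 0.32 / (16π × 5.67×10⁻⁸ × (398)⁴)] = 4.10×10¹⁰ m = 0.274 AU.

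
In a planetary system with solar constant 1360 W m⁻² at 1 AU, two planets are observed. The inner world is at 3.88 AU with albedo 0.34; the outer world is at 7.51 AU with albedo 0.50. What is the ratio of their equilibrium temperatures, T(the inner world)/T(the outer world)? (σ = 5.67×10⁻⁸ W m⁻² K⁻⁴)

T₁/T₂ ≈ 1.491

T_eq = [S₀(1−A)/(4σd²)]^(1/4), so T ∝ (1−A)^(1/4) / √d.
T₁ = [1360×0.66/(4×5.67×10⁻⁸×3.88²)]^(1/4) = 127.33 K.
T₂ = [1360×0.50/(4×5.67×10⁻⁸×7.51²)]^(1/4) = 85.39 K.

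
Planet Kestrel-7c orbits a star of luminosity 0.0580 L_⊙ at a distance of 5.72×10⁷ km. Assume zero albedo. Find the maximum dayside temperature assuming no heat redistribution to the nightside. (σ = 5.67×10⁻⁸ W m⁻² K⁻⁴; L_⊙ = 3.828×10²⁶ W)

T_ss ≈ 312 K

d = 5.72×10⁷ km = 5.72×10¹⁰ m.
L = 0.0580 × 3.828×10²⁶ = 2.22×10²⁵ W.
Flux: S = L/(4πd²) = 2.22×10²⁵/(4π×(5.72×10¹⁰)²) = 540 W m⁻².
With no redistribution each surface element balances locally: S(1−A) = σT⁴.
T = [540 × 1.00 / 5.67×10⁻⁸]^(1/4) = (9.52×10⁹)^(1/4) = 312 K.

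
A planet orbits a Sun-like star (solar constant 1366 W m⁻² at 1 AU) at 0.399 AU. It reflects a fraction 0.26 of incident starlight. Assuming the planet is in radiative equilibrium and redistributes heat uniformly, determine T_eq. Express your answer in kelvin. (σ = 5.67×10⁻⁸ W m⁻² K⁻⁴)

T_eq ≈ 409 K

Flux at 0.399 AU: S = 1366/0.399² = 8580 W m⁻².
Energy balance: absorbed = emitted ⇒ πR²·S(1−A) = 4πR²·σT_eq⁴, so T_eq⁴ = S(1−A)/(4σ).
T_eq = [8580 × 0.74 / (4 × 5.67×10⁻⁸)]^(1/4) = (2.80×10¹⁰)^(1/4) = 409 K.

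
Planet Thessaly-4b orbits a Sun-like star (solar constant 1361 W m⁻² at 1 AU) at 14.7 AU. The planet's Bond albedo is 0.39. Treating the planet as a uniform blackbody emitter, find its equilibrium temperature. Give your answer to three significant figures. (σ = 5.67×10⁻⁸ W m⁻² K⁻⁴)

Flux at 14.7 AU: S = 1361/14.7² = 6.30 W m⁻².
Energy balance: absorbed = emitted ⇒ πR²·S(1−A) = 4πR²·σT_eq⁴, so T_eq⁴ = S(1−A)/(4σ).
T_eq = [6.30 × 0.61 / (4 × 5.67×10⁻⁸)]^(1/4) = (1.69×10⁷)^(1/4) = 64.2 K.

T_eq ≈ 64.2 K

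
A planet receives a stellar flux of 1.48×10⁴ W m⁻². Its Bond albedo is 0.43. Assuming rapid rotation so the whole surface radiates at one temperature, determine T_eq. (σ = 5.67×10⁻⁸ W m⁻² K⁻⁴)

Energy balance: absorbed = emitted ⇒ πR²·S(1−A) = 4πR²·σT_eq⁴, so T_eq⁴ = S(1−A)/(4σ).
T_eq = [1.48×10⁴ × 0.57 / (4 × 5.67×10⁻⁸)]^(1/4) = (3.72×10¹⁰)^(1/4) = 439 K.

T_eq ≈ 439 K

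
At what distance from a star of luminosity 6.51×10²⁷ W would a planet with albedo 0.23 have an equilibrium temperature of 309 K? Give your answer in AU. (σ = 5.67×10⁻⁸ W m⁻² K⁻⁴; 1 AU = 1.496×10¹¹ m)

d ≈ 2.94 AU

From T_eq⁴ = L(1−A)/(16πσd²): d = √[L(1−A)/(16πσT_eq⁴)].
d = √[6.51×10²⁷ × 0.77 / (16π × 5.67×10⁻⁸ × (309)⁴)] = 4.39×10¹¹ m = 2.94 AU.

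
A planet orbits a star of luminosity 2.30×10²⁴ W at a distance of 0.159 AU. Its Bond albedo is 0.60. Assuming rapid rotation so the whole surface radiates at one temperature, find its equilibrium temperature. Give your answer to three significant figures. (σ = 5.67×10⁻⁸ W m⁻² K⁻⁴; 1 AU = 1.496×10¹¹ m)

d = 0.159 AU = 2.38×10¹⁰ m.
Flux: S = L/(4πd²) = 2.30×10²⁴/(4π×(2.38×10¹⁰)²) = 323 W m⁻².
Energy balance: absorbed = emitted ⇒ πR²·S(1−A) = 4πR²·σT_eq⁴, so T_eq⁴ = S(1−A)/(4σ).
T_eq = [323 × 0.40 / (4 × 5.67×10⁻⁸)]^(1/4) = (5.71×10⁸)^(1/4) = 155 K.

T_eq ≈ 155 K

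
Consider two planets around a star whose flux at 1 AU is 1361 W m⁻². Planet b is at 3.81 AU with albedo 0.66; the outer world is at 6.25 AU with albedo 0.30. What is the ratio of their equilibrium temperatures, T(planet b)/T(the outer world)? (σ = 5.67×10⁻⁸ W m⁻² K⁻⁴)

T₁/T₂ ≈ 1.069

T_eq = [S₀(1−A)/(4σd²)]^(1/4), so T ∝ (1−A)^(1/4) / √d.
T₁ = [1361×0.34/(4×5.67×10⁻⁸×3.81²)]^(1/4) = 108.88 K.
T₂ = [1361×0.70/(4×5.67×10⁻⁸×6.25²)]^(1/4) = 101.83 K.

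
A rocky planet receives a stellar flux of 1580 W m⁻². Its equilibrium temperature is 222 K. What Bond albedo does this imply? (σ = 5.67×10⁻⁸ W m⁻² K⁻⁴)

From T_eq⁴ = S(1−A)/(4σ): 1−A = 4σT_eq⁴/S.
1−A = 4 × 5.67×10⁻⁸ × (222)⁴ / 1580 = 0.349.

A ≈ 0.65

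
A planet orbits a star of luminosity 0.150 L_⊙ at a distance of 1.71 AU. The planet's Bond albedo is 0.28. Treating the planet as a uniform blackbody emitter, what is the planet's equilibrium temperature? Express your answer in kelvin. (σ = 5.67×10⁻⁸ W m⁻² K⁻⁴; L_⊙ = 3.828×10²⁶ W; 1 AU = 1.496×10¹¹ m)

d = 1.71 AU = 2.56×10¹¹ m.
L = 0.150 × 3.828×10²⁶ = 5.74×10²⁵ W.
Flux: S = L/(4πd²) = 5.74×10²⁵/(4π×(2.56×10¹¹)²) = 69.8 W m⁻².
Energy balance: absorbed = emitted ⇒ πR²·S(1−A) = 4πR²·σT_eq⁴, so T_eq⁴ = S(1−A)/(4σ).
T_eq = [69.8 × 0.72 / (4 × 5.67×10⁻⁸)]^(1/4) = (2.22×10⁸)^(1/4) = 122 K.

T_eq ≈ 122 K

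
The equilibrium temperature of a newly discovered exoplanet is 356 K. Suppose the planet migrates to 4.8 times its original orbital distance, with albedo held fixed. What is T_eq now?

T_eq ∝ L^(1/4) · d^(−1/2).
T′ = 356 / 4.8^(1/2) = 162 K.

T_eq ≈ 162 K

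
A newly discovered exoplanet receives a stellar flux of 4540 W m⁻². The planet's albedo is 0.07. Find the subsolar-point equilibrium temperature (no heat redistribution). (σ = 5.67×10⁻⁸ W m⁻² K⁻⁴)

T_ss ≈ 522 K

At the subsolar point the surface absorbs S(1−A) and emits σT⁴ per unit area — no factor of 4, since only the local patch is in balance.
T = [4540 × 0.93 / 5.67×10⁻⁸]^(1/4) = (7.45×10¹⁰)^(1/4) = 522 K.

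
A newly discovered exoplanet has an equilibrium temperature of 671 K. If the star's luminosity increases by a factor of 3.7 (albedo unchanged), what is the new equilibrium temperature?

T_eq ∝ L^(1/4) · d^(−1/2).
T′ = 671 × 3.7^(1/4) = 931 K.

T_eq ≈ 931 K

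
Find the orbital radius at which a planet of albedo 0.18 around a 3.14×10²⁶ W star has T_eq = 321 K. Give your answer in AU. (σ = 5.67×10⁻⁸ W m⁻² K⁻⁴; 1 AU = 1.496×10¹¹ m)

d ≈ 0.617 AU

From T_eq⁴ = L(1−A)/(16πσd²): d = √[L(1−A)/(16πσT_eq⁴)].
d = √[3.14×10²⁶ × 0.82 / (16π × 5.67×10⁻⁸ × (321)⁴)] = 9.22×10¹⁰ m = 0.617 AU.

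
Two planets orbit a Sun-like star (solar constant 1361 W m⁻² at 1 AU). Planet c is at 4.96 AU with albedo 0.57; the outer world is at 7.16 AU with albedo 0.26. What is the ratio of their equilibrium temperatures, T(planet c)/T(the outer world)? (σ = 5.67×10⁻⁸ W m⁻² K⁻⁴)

T_eq = [S₀(1−A)/(4σd²)]^(1/4), so T ∝ (1−A)^(1/4) / √d.
T₁ = [1361×0.43/(4×5.67×10⁻⁸×4.96²)]^(1/4) = 101.20 K.
T₂ = [1361×0.74/(4×5.67×10⁻⁸×7.16²)]^(1/4) = 96.47 K.

T₁/T₂ ≈ 1.049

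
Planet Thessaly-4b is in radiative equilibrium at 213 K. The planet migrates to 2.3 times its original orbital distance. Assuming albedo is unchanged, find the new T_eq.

T_eq ∝ L^(1/4) · d^(−1/2).
T′ = 213 / 2.3^(1/2) = 140 K.

T_eq ≈ 140 K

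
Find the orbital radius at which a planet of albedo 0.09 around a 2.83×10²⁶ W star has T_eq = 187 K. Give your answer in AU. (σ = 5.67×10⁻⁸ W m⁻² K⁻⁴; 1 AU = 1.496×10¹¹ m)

From T_eq⁴ = L(1−A)/(16πσd²): d = √[L(1−A)/(16πσT_eq⁴)].
d = √[2.83×10²⁶ × 0.91 / (16π × 5.67×10⁻⁸ × (187)⁴)] = 2.72×10¹¹ m = 1.82 AU.

d ≈ 1.82 AU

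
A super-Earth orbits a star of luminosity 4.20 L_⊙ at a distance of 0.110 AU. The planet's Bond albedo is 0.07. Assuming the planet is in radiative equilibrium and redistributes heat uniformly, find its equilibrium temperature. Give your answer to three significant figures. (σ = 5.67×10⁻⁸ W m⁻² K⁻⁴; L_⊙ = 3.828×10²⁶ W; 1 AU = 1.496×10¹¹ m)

d = 0.110 AU = 1.65×10¹⁰ m.
L = 4.20 × 3.828×10²⁶ = 1.61×10²⁷ W.
Flux: S = L/(4πd²) = 1.61×10²⁷/(4π×(1.65×10¹⁰)²) = 4.72×10⁵ W m⁻².
Energy balance: absorbed = emitted ⇒ πR²·S(1−A) = 4πR²·σT_eq⁴, so T_eq⁴ = S(1−A)/(4σ).
T_eq = [4.72×10⁵ × 0.93 / (4 × 5.67×10⁻⁸)]^(1/4) = (1.94×10¹²)^(1/4) = 1180 K.

T_eq ≈ 1180 K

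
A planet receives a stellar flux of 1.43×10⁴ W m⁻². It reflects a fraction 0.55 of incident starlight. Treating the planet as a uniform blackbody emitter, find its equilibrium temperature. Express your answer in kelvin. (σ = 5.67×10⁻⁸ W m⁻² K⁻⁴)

Energy balance: absorbed = emitted ⇒ πR²·S(1−A) = 4πR²·σT_eq⁴, so T_eq⁴ = S(1−A)/(4σ).
T_eq = [1.43×10⁴ × 0.45 / (4 × 5.67×10⁻⁸)]^(1/4) = (2.84×10¹⁰)^(1/4) = 410 K.

T_eq ≈ 410 K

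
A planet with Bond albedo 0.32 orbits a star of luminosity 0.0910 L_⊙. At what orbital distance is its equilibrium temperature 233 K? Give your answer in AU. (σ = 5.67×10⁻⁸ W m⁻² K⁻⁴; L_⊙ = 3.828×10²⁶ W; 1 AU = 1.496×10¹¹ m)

L = 0.0910 × 3.828×10²⁶ = 3.48×10²⁵ W.
From T_eq⁴ = L(1−A)/(16πσd²): d = √[L(1−A)/(16πσT_eq⁴)].
d = √[3.48×10²⁵ × 0.68 / (16π × 5.67×10⁻⁸ × (233)⁴)] = 5.31×10¹⁰ m = 0.355 AU.

d ≈ 0.355 AU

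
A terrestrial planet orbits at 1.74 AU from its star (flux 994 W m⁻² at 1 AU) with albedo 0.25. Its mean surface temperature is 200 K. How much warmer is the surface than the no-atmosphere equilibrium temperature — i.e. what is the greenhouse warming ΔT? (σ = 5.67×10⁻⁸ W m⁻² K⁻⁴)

ΔT ≈ 18.5 K

S = 994/1.74² = 328.3 W m⁻².
T_eq = [S(1−A)/(4σ)]^(1/4) = [328.3×0.75/(4×5.67×10⁻⁸)]^(1/4) = 181.5 K.
ΔT = T_surf − T_eq = 200 − 181.5.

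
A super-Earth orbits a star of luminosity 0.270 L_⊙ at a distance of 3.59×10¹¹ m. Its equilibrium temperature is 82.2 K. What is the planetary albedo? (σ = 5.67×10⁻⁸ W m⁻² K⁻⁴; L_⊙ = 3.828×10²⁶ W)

A ≈ 0.84

L = 0.270 × 3.828×10²⁶ = 1.03×10²⁶ W.
Flux: S = L/(4πd²) = 1.03×10²⁶/(4π×(3.59×10¹¹)²) = 63.8 W m⁻².
From T_eq⁴ = S(1−A)/(4σ): 1−A = 4σT_eq⁴/S.
1−A = 4 × 5.67×10⁻⁸ × (82.2)⁴ / 63.8 = 0.162.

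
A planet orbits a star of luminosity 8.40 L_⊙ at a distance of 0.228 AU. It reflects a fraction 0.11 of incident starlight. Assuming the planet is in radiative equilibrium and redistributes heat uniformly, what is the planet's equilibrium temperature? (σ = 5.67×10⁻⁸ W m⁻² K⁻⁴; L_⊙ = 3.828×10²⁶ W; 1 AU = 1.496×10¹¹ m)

T_eq ≈ 964 K

d = 0.228 AU = 3.41×10¹⁰ m.
L = 8.40 × 3.828×10²⁶ = 3.22×10²⁷ W.
Flux: S = L/(4πd²) = 3.22×10²⁷/(4π×(3.41×10¹⁰)²) = 2.20×10⁵ W m⁻².
Energy balance: absorbed = emitted ⇒ πR²·S(1−A) = 4πR²·σT_eq⁴, so T_eq⁴ = S(1−A)/(4σ).
T_eq = [2.20×10⁵ × 0.89 / (4 × 5.67×10⁻⁸)]^(1/4) = (8.63×10¹¹)^(1/4) = 964 K.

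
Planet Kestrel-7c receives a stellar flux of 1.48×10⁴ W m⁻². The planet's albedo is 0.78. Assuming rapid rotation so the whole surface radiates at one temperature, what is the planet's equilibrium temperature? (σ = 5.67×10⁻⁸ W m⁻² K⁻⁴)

T_eq ≈ 346 K

Energy balance: absorbed = emitted ⇒ πR²·S(1−A) = 4πR²·σT_eq⁴, so T_eq⁴ = S(1−A)/(4σ).
T_eq = [1.48×10⁴ × 0.22 / (4 × 5.67×10⁻⁸)]^(1/4) = (1.44×10¹⁰)^(1/4) = 346 K.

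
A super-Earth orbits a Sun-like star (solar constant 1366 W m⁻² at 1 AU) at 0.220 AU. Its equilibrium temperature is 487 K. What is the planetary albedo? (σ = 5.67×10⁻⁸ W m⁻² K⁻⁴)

A ≈ 0.55

Flux at 0.220 AU: S = 1366/0.220² = 2.82×10⁴ W m⁻².
From T_eq⁴ = S(1−A)/(4σ): 1−A = 4σT_eq⁴/S.
1−A = 4 × 5.67×10⁻⁸ × (487)⁴ / 2.82×10⁴ = 0.452.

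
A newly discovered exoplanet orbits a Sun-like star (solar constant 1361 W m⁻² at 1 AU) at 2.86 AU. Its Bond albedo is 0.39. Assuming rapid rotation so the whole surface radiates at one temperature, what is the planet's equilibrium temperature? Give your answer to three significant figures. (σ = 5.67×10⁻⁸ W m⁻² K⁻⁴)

T_eq ≈ 145 K

Flux at 2.86 AU: S = 1361/2.86² = 166 W m⁻².
Energy balance: absorbed = emitted ⇒ πR²·S(1−A) = 4πR²·σT_eq⁴, so T_eq⁴ = S(1−A)/(4σ).
T_eq = [166 × 0.61 / (4 × 5.67×10⁻⁸)]^(1/4) = (4.48×10⁸)^(1/4) = 145 K.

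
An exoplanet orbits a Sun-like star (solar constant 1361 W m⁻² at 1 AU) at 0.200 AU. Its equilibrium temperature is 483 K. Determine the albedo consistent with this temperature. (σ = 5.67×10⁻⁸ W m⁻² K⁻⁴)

A ≈ 0.64

Flux at 0.200 AU: S = 1361/0.200² = 3.40×10⁴ W m⁻².
From T_eq⁴ = S(1−A)/(4σ): 1−A = 4σT_eq⁴/S.
1−A = 4 × 5.67×10⁻⁸ × (483)⁴ / 3.40×10⁴ = 0.363.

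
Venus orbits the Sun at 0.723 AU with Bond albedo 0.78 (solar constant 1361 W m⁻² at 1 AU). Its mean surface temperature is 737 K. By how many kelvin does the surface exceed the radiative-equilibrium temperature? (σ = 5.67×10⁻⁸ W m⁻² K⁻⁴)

S = 1361/0.723² = 2604 W m⁻².
T_eq = [S(1−A)/(4σ)]^(1/4) = [2604×0.22/(4×5.67×10⁻⁸)]^(1/4) = 224.2 K.
ΔT = T_surf − T_eq = 737 − 224.2.

ΔT ≈ 512.8 K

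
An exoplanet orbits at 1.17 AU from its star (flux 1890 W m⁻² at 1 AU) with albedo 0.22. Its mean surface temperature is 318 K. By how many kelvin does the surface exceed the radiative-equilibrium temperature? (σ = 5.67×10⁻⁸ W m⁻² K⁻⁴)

ΔT ≈ 55.5 K

S = 1890/1.17² = 1381 W m⁻².
T_eq = [S(1−A)/(4σ)]^(1/4) = [1381×0.78/(4×5.67×10⁻⁸)]^(1/4) = 262.5 K.
ΔT = T_surf − T_eq = 318 − 262.5.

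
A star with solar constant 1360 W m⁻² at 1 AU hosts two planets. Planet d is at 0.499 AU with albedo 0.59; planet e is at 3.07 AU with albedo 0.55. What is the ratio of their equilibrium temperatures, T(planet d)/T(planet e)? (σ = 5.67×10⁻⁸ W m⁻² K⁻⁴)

T_eq = [S₀(1−A)/(4σd²)]^(1/4), so T ∝ (1−A)^(1/4) / √d.
T₁ = [1360×0.41/(4×5.67×10⁻⁸×0.499²)]^(1/4) = 315.22 K.
T₂ = [1360×0.45/(4×5.67×10⁻⁸×3.07²)]^(1/4) = 130.08 K.

T₁/T₂ ≈ 2.423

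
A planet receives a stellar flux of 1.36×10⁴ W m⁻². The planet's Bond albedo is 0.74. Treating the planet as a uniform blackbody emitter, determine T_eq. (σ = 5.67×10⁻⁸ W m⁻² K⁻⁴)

T_eq ≈ 353 K

Energy balance: absorbed = emitted ⇒ πR²·S(1−A) = 4πR²·σT_eq⁴, so T_eq⁴ = S(1−A)/(4σ).
T_eq = [1.36×10⁴ × 0.26 / (4 × 5.67×10⁻⁸)]^(1/4) = (1.56×10¹⁰)^(1/4) = 353 K.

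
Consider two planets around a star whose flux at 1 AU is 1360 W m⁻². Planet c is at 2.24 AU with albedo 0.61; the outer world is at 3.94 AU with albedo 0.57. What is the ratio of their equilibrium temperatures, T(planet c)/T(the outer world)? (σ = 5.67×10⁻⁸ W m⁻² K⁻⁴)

T_eq = [S₀(1−A)/(4σd²)]^(1/4), so T ∝ (1−A)^(1/4) / √d.
T₁ = [1360×0.39/(4×5.67×10⁻⁸×2.24²)]^(1/4) = 146.93 K.
T₂ = [1360×0.43/(4×5.67×10⁻⁸×3.94²)]^(1/4) = 113.53 K.

T₁/T₂ ≈ 1.294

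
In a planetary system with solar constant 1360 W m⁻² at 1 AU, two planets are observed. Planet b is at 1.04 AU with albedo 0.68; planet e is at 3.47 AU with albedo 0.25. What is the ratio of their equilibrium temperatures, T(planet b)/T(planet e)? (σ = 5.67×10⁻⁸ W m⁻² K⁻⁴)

T₁/T₂ ≈ 1.476

T_eq = [S₀(1−A)/(4σd²)]^(1/4), so T ∝ (1−A)^(1/4) / √d.
T₁ = [1360×0.32/(4×5.67×10⁻⁸×1.04²)]^(1/4) = 205.23 K.
T₂ = [1360×0.75/(4×5.67×10⁻⁸×3.47²)]^(1/4) = 139.02 K.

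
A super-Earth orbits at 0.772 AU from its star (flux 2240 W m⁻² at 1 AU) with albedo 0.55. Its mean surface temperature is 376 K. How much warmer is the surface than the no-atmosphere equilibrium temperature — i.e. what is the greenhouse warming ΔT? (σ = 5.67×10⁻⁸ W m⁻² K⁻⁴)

ΔT ≈ 82.1 K

S = 2240/0.772² = 3758 W m⁻².
T_eq = [S(1−A)/(4σ)]^(1/4) = [3758×0.45/(4×5.67×10⁻⁸)]^(1/4) = 293.9 K.
ΔT = T_surf − T_eq = 376 − 293.9.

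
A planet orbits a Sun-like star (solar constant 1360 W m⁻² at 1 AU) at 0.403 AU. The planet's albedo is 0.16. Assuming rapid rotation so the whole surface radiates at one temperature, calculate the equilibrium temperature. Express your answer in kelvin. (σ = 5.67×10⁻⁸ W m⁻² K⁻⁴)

T_eq ≈ 420 K

Flux at 0.403 AU: S = 1360/0.403² = 8370 W m⁻².
Energy balance: absorbed = emitted ⇒ πR²·S(1−A) = 4πR²·σT_eq⁴, so T_eq⁴ = S(1−A)/(4σ).
T_eq = [8370 × 0.84 / (4 × 5.67×10⁻⁸)]^(1/4) = (3.10×10¹⁰)^(1/4) = 420 K.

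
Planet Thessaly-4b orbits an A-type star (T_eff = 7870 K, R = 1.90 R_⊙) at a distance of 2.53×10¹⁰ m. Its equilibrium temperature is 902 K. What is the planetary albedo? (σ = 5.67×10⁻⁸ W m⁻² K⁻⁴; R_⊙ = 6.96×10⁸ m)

R_⋆ = 1.90 × 6.96×10⁸ = 1.32×10⁹ m.
L = 4πR_⋆²σT_⋆⁴ = 4π(1.32×10⁹)² × 5.67×10⁻⁸ × (7870)⁴ = 4.78×10²⁷ W.
S = L/(4πd²) = 5.94×10⁵ W m⁻².
From T_eq⁴ = S(1−A)/(4σ): 1−A = 4σT_eq⁴/S.
1−A = 4 × 5.67×10⁻⁸ × (902)⁴ / 5.94×10⁵ = 0.253.

A ≈ 0.75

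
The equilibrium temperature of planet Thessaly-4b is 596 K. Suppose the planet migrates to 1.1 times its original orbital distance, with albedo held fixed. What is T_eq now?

T_eq ∝ L^(1/4) · d^(−1/2).
T′ = 596 / 1.1^(1/2) = 568 K.

T_eq ≈ 568 K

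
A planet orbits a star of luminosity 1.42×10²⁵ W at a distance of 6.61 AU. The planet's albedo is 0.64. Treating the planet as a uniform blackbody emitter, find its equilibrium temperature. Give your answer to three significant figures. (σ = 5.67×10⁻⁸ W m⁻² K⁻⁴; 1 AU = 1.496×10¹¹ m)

d = 6.61 AU = 9.89×10¹¹ m.
Flux: S = L/(4πd²) = 1.42×10²⁵/(4π×(9.89×10¹¹)²) = 1.16 W m⁻².
Energy balance: absorbed = emitted ⇒ πR²·S(1−A) = 4πR²·σT_eq⁴, so T_eq⁴ = S(1−A)/(4σ).
T_eq = [1.16 × 0.36 / (4 × 5.67×10⁻⁸)]^(1/4) = (1.83×10⁶)^(1/4) = 36.8 K.

T_eq ≈ 36.8 K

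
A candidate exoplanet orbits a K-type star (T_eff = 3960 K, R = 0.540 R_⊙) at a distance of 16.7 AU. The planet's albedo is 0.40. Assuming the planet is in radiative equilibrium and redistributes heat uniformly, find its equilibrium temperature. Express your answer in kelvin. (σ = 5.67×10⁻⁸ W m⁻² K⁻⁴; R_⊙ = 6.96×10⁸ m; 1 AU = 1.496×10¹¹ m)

T_eq ≈ 30.2 K

R_⋆ = 0.540 × 6.96×10⁸ = 3.76×10⁸ m.
d = 16.7 AU = 2.50×10¹² m.
L = 4πR_⋆²σT_⋆⁴ = 4π(3.76×10⁸)² × 5.67×10⁻⁸ × (3960)⁴ = 2.48×10²⁵ W.
S = L/(4πd²) = 0.316 W m⁻².
Energy balance: absorbed = emitted ⇒ πR²·S(1−A) = 4πR²·σT_eq⁴, so T_eq⁴ = S(1−A)/(4σ).
T_eq = [0.316 × 0.60 / (4 × 5.67×10⁻⁸)]^(1/4) = (8.35×10⁵)^(1/4) = 30.2 K.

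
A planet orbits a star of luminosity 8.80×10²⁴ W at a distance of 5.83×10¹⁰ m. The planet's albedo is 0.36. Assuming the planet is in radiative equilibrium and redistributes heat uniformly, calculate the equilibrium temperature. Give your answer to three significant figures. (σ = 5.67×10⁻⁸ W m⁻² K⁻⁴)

Flux: S = L/(4πd²) = 8.80×10²⁴/(4π×(5.83×10¹⁰)²) = 206 W m⁻².
Energy balance: absorbed = emitted ⇒ πR²·S(1−A) = 4πR²·σT_eq⁴, so T_eq⁴ = S(1−A)/(4σ).
T_eq = [206 × 0.64 / (4 × 5.67×10⁻⁸)]^(1/4) = (5.81×10⁸)^(1/4) = 155 K.

T_eq ≈ 155 K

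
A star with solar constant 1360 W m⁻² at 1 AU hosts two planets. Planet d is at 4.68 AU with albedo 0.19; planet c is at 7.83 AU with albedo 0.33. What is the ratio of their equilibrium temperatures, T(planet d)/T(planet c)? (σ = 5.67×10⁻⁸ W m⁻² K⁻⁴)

T_eq = [S₀(1−A)/(4σd²)]^(1/4), so T ∝ (1−A)^(1/4) / √d.
T₁ = [1360×0.81/(4×5.67×10⁻⁸×4.68²)]^(1/4) = 122.03 K.
T₂ = [1360×0.67/(4×5.67×10⁻⁸×7.83²)]^(1/4) = 89.97 K.

T₁/T₂ ≈ 1.356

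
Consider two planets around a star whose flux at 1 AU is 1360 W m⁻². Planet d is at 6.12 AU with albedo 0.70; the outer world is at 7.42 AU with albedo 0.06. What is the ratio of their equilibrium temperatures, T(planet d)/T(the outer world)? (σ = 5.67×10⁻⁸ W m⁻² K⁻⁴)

T₁/T₂ ≈ 0.828

T_eq = [S₀(1−A)/(4σd²)]^(1/4), so T ∝ (1−A)^(1/4) / √d.
T₁ = [1360×0.30/(4×5.67×10⁻⁸×6.12²)]^(1/4) = 83.25 K.
T₂ = [1360×0.94/(4×5.67×10⁻⁸×7.42²)]^(1/4) = 100.59 K.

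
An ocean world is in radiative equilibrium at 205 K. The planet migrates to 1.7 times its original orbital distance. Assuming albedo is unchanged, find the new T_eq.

T_eq ≈ 157 K

T_eq ∝ L^(1/4) · d^(−1/2).
T′ = 205 / 1.7^(1/2) = 157 K.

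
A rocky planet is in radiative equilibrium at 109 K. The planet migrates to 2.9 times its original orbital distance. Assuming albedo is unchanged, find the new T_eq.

T_eq ∝ L^(1/4) · d^(−1/2).
T′ = 109 / 2.9^(1/2) = 64.0 K.

T_eq ≈ 64.0 K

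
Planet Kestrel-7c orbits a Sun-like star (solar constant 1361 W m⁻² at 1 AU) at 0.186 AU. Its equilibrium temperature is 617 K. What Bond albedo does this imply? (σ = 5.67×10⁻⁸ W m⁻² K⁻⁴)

A ≈ 0.16

Flux at 0.186 AU: S = 1361/0.186² = 3.93×10⁴ W m⁻².
From T_eq⁴ = S(1−A)/(4σ): 1−A = 4σT_eq⁴/S.
1−A = 4 × 5.67×10⁻⁸ × (617)⁴ / 3.93×10⁴ = 0.836.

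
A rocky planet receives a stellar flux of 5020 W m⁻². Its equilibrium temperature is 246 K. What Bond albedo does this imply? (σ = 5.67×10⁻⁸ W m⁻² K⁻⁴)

From T_eq⁴ = S(1−A)/(4σ): 1−A = 4σT_eq⁴/S.
1−A = 4 × 5.67×10⁻⁸ × (246)⁴ / 5020 = 0.165.

A ≈ 0.83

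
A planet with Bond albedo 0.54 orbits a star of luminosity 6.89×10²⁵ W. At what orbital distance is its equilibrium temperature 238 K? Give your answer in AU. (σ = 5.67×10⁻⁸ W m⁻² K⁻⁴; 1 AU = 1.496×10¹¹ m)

d ≈ 0.394 AU

From T_eq⁴ = L(1−A)/(16πσd²): d = √[L(1−A)/(16πσT_eq⁴)].
d = √[6.89×10²⁵ × 0.46 / (16π × 5.67×10⁻⁸ × (238)⁴)] = 5.89×10¹⁰ m = 0.394 AU.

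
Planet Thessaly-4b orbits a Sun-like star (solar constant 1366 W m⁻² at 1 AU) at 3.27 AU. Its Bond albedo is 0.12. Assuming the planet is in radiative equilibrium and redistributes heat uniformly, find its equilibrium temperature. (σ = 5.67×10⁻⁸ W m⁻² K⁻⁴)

Flux at 3.27 AU: S = 1366/3.27² = 128 W m⁻².
Energy balance: absorbed = emitted ⇒ πR²·S(1−A) = 4πR²·σT_eq⁴, so T_eq⁴ = S(1−A)/(4σ).
T_eq = [128 × 0.88 / (4 × 5.67×10⁻⁸)]^(1/4) = (4.96×10⁸)^(1/4) = 149 K.

T_eq ≈ 149 K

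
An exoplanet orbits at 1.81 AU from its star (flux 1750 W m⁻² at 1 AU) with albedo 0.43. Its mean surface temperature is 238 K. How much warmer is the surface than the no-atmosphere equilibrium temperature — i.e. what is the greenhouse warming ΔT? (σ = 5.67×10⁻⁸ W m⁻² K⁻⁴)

ΔT ≈ 46.6 K

S = 1750/1.81² = 534.2 W m⁻².
T_eq = [S(1−A)/(4σ)]^(1/4) = [534.2×0.57/(4×5.67×10⁻⁸)]^(1/4) = 191.4 K.
ΔT = T_surf − T_eq = 238 − 191.4.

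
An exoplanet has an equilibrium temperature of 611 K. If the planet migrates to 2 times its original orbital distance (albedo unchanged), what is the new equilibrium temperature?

T_eq ∝ L^(1/4) · d^(−1/2).
T′ = 611 / 2^(1/2) = 432 K.

T_eq ≈ 432 K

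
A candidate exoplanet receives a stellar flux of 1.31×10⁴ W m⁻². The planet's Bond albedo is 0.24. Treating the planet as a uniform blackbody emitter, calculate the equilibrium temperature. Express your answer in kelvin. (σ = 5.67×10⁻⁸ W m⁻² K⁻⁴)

Energy balance: absorbed = emitted ⇒ πR²·S(1−A) = 4πR²·σT_eq⁴, so T_eq⁴ = S(1−A)/(4σ).
T_eq = [1.31×10⁴ × 0.76 / (4 × 5.67×10⁻⁸)]^(1/4) = (4.39×10¹⁰)^(1/4) = 458 K.

T_eq ≈ 458 K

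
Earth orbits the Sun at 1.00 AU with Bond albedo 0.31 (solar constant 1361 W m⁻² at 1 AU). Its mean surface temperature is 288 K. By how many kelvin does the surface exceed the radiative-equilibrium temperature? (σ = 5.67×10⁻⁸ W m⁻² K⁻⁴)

ΔT ≈ 34.3 K

S = 1361/1.00² = 1361 W m⁻².
T_eq = [S(1−A)/(4σ)]^(1/4) = [1361×0.69/(4×5.67×10⁻⁸)]^(1/4) = 253.7 K.
ΔT = T_surf − T_eq = 288 − 253.7.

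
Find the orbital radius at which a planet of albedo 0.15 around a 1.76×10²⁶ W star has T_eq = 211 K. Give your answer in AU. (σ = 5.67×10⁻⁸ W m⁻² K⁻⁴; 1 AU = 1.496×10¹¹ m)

From T_eq⁴ = L(1−A)/(16πσd²): d = √[L(1−A)/(16πσT_eq⁴)].
d = √[1.76×10²⁶ × 0.85 / (16π × 5.67×10⁻⁸ × (211)⁴)] = 1.63×10¹¹ m = 1.09 AU.

d ≈ 1.09 AU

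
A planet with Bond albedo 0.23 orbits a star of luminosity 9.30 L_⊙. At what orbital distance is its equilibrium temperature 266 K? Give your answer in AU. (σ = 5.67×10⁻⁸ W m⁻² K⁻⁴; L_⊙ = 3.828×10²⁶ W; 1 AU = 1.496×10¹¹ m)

d ≈ 2.93 AU

L = 9.30 × 3.828×10²⁶ = 3.56×10²⁷ W.
From T_eq⁴ = L(1−A)/(16πσd²): d = √[L(1−A)/(16πσT_eq⁴)].
d = √[3.56×10²⁷ × 0.77 / (16π × 5.67×10⁻⁸ × (266)⁴)] = 4.38×10¹¹ m = 2.93 AU.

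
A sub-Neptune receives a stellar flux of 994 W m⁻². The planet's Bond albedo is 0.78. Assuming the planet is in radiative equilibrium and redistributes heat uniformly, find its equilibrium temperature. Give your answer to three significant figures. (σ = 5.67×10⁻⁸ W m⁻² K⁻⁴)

Energy balance: absorbed = emitted ⇒ πR²·S(1−A) = 4πR²·σT_eq⁴, so T_eq⁴ = S(1−A)/(4σ).
T_eq = [994 × 0.22 / (4 × 5.67×10⁻⁸)]^(1/4) = (9.64×10⁸)^(1/4) = 176 K.

T_eq ≈ 176 K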